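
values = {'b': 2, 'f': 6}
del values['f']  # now {'b': 2}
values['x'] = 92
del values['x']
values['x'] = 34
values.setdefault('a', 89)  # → 89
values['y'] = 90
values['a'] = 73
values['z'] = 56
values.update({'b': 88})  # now {'b': 88, 'x': 34, 'a': 73, 'y': 90, 'z': 56}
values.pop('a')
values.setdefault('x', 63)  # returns 34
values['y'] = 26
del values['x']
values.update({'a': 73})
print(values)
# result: {'b': 88, 'y': 26, 'z': 56, 'a': 73}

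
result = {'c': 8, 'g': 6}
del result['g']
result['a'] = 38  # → {'c': 8, 'a': 38}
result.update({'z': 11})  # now {'c': 8, 'a': 38, 'z': 11}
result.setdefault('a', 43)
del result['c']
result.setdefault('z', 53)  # 11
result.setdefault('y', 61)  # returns 61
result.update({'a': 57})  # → {'a': 57, 'z': 11, 'y': 61}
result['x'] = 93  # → {'a': 57, 'z': 11, 'y': 61, 'x': 93}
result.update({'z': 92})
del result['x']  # {'a': 57, 'z': 92, 'y': 61}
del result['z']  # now {'a': 57, 'y': 61}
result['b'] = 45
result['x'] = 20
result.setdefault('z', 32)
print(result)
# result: {'a': 57, 'y': 61, 'b': 45, 'x': 20, 'z': 32}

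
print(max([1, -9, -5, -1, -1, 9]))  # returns 9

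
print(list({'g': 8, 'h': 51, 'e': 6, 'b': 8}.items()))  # [('g', 8), ('h', 51), ('e', 6), ('b', 8)]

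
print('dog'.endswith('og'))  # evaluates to True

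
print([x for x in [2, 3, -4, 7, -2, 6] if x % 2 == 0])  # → [2, -4, -2, 6]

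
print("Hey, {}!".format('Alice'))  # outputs Hey, Alice!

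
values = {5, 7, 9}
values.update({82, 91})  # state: {5, 7, 9, 82, 91}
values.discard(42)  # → {5, 7, 9, 82, 91}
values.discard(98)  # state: {5, 7, 9, 82, 91}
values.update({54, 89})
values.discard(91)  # {5, 7, 9, 54, 82, 89}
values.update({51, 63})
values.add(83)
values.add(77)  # {5, 7, 9, 51, 54, 63, 77, 82, 83, 89}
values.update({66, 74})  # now {5, 7, 9, 51, 54, 63, 66, 74, 77, 82, 83, 89}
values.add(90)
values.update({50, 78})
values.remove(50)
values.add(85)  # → {5, 7, 9, 51, 54, 63, 66, 74, 77, 78, 82, 83, 85, 89, 90}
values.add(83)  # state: {5, 7, 9, 51, 54, 63, 66, 74, 77, 78, 82, 83, 85, 89, 90}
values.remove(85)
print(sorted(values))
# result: [5, 7, 9, 51, 54, 63, 66, 74, 77, 78, 82, 83, 89, 90]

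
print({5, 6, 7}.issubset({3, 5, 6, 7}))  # True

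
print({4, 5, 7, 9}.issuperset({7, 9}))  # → True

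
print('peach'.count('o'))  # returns 0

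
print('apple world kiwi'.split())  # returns ['apple', 'world', 'kiwi']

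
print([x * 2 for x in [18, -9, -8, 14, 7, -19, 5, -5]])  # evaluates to [36, -18, -16, 28, 14, -38, 10, -10]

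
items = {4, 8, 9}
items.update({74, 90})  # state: {4, 8, 9, 74, 90}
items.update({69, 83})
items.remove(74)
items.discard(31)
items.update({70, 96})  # {4, 8, 9, 69, 70, 83, 90, 96}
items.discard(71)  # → {4, 8, 9, 69, 70, 83, 90, 96}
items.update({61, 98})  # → {4, 8, 9, 61, 69, 70, 83, 90, 96, 98}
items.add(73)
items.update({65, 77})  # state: {4, 8, 9, 61, 65, 69, 70, 73, 77, 83, 90, 96, 98}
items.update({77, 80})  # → {4, 8, 9, 61, 65, 69, 70, 73, 77, 80, 83, 90, 96, 98}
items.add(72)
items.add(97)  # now {4, 8, 9, 61, 65, 69, 70, 72, 73, 77, 80, 83, 90, 96, 97, 98}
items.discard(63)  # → {4, 8, 9, 61, 65, 69, 70, 72, 73, 77, 80, 83, 90, 96, 97, 98}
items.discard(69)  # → {4, 8, 9, 61, 65, 70, 72, 73, 77, 80, 83, 90, 96, 97, 98}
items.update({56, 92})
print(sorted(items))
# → [4, 8, 9, 56, 61, 65, 70, 72, 73, 77, 80, 83, 90, 92, 96, 97, 98]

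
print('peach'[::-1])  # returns hcaep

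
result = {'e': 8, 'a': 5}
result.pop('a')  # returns 5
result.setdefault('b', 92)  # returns 92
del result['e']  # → {'b': 92}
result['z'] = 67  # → {'b': 92, 'z': 67}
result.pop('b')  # 92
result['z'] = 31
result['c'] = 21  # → {'z': 31, 'c': 21}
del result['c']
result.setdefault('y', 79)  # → 79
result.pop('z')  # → 31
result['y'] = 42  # {'y': 42}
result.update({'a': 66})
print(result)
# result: {'y': 42, 'a': 66}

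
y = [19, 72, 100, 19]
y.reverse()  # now [19, 100, 72, 19]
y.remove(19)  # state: [100, 72, 19]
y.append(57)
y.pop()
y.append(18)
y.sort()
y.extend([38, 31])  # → [18, 19, 72, 100, 38, 31]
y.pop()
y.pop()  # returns 38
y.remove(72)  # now [18, 19, 100]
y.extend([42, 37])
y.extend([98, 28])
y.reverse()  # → [28, 98, 37, 42, 100, 19, 18]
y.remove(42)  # [28, 98, 37, 100, 19, 18]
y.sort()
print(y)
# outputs [18, 19, 28, 37, 98, 100]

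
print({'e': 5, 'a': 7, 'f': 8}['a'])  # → 7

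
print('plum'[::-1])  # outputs mulp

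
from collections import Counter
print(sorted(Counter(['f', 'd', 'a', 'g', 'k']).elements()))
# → ['a', 'd', 'f', 'g', 'k']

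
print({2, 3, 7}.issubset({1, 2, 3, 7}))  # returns True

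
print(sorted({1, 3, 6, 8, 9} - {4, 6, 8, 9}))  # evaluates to [1, 3]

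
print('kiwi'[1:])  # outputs iwi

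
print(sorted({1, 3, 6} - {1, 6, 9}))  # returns [3]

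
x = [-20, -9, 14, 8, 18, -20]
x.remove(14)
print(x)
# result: [-20, -9, 8, 18, -20]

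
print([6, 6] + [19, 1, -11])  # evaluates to [6, 6, 19, 1, -11]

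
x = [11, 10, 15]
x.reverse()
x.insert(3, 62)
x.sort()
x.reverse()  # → [62, 15, 11, 10]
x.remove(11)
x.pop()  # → 10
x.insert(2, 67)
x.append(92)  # [62, 15, 67, 92]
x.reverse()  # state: [92, 67, 15, 62]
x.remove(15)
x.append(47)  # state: [92, 67, 62, 47]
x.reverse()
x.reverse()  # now [92, 67, 62, 47]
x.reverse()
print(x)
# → [47, 62, 67, 92]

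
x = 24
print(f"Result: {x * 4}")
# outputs Result: 96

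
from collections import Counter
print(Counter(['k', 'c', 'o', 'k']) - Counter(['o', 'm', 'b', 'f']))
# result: Counter({'k': 2, 'c': 1})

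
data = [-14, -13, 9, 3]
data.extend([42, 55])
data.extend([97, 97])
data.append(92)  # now [-14, -13, 9, 3, 42, 55, 97, 97, 92]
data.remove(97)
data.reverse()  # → [92, 97, 55, 42, 3, 9, -13, -14]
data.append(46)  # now [92, 97, 55, 42, 3, 9, -13, -14, 46]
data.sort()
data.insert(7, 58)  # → [-14, -13, 3, 9, 42, 46, 55, 58, 92, 97]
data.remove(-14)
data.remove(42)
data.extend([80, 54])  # [-13, 3, 9, 46, 55, 58, 92, 97, 80, 54]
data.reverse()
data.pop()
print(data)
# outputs [54, 80, 97, 92, 58, 55, 46, 9, 3]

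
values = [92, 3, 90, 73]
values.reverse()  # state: [73, 90, 3, 92]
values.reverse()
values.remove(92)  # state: [3, 90, 73]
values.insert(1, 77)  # [3, 77, 90, 73]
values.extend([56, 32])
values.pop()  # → 32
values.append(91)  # [3, 77, 90, 73, 56, 91]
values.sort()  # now [3, 56, 73, 77, 90, 91]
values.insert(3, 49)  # [3, 56, 73, 49, 77, 90, 91]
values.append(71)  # [3, 56, 73, 49, 77, 90, 91, 71]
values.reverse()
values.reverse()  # [3, 56, 73, 49, 77, 90, 91, 71]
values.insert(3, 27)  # [3, 56, 73, 27, 49, 77, 90, 91, 71]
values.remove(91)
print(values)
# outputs [3, 56, 73, 27, 49, 77, 90, 71]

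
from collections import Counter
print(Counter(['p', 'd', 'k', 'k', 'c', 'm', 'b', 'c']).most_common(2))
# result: [('k', 2), ('c', 2)]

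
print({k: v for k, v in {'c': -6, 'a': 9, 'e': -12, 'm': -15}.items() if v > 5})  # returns {'a': 9}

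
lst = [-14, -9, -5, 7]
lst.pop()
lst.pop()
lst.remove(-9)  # [-14]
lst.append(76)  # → [-14, 76]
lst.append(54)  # [-14, 76, 54]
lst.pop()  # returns 54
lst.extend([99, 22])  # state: [-14, 76, 99, 22]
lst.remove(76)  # [-14, 99, 22]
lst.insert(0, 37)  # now [37, -14, 99, 22]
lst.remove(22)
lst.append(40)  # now [37, -14, 99, 40]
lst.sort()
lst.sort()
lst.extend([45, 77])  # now [-14, 37, 40, 99, 45, 77]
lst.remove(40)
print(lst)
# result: [-14, 37, 99, 45, 77]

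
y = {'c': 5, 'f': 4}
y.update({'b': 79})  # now {'c': 5, 'f': 4, 'b': 79}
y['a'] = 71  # {'c': 5, 'f': 4, 'b': 79, 'a': 71}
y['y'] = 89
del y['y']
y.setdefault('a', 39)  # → 71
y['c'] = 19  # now {'c': 19, 'f': 4, 'b': 79, 'a': 71}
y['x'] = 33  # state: {'c': 19, 'f': 4, 'b': 79, 'a': 71, 'x': 33}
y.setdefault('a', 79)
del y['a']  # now {'c': 19, 'f': 4, 'b': 79, 'x': 33}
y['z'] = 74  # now {'c': 19, 'f': 4, 'b': 79, 'x': 33, 'z': 74}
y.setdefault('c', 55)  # 19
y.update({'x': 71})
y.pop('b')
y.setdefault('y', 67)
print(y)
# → {'c': 19, 'f': 4, 'x': 71, 'z': 74, 'y': 67}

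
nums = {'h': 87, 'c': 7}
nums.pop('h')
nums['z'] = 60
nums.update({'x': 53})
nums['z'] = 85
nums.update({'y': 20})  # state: {'c': 7, 'z': 85, 'x': 53, 'y': 20}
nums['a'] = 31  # {'c': 7, 'z': 85, 'x': 53, 'y': 20, 'a': 31}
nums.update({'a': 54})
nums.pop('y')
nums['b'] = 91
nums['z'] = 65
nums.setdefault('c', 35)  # 7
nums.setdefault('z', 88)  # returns 65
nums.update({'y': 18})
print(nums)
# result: {'c': 7, 'z': 65, 'x': 53, 'a': 54, 'b': 91, 'y': 18}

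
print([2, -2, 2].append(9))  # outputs None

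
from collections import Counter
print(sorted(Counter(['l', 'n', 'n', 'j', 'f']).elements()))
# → ['f', 'j', 'l', 'n', 'n']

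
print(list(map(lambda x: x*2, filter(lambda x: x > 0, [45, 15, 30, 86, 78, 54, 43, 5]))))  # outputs [90, 30, 60, 172, 156, 108, 86, 10]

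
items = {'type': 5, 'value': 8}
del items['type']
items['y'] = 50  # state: {'value': 8, 'y': 50}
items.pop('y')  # 50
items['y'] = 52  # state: {'value': 8, 'y': 52}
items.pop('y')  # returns 52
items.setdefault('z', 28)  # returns 28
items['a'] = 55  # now {'value': 8, 'z': 28, 'a': 55}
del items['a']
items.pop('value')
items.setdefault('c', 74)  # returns 74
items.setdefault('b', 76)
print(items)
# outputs {'z': 28, 'c': 74, 'b': 76}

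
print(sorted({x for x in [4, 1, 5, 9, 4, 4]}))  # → [1, 4, 5, 9]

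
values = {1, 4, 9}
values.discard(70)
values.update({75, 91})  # {1, 4, 9, 75, 91}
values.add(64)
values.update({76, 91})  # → {1, 4, 9, 64, 75, 76, 91}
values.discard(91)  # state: {1, 4, 9, 64, 75, 76}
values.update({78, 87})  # {1, 4, 9, 64, 75, 76, 78, 87}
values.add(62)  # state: {1, 4, 9, 62, 64, 75, 76, 78, 87}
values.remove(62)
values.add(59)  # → {1, 4, 9, 59, 64, 75, 76, 78, 87}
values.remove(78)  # {1, 4, 9, 59, 64, 75, 76, 87}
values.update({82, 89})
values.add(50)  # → {1, 4, 9, 50, 59, 64, 75, 76, 82, 87, 89}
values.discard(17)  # {1, 4, 9, 50, 59, 64, 75, 76, 82, 87, 89}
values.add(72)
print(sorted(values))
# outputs [1, 4, 9, 50, 59, 64, 72, 75, 76, 82, 87, 89]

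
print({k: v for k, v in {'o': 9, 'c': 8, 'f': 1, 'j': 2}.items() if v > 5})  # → {'o': 9, 'c': 8}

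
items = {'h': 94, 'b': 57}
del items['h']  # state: {'b': 57}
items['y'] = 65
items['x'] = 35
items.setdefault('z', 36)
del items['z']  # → {'b': 57, 'y': 65, 'x': 35}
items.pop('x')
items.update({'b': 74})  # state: {'b': 74, 'y': 65}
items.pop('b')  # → 74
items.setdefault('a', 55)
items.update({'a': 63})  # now {'y': 65, 'a': 63}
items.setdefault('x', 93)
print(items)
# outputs {'y': 65, 'a': 63, 'x': 93}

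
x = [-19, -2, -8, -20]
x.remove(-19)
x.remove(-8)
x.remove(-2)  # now [-20]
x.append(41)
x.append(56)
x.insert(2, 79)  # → [-20, 41, 79, 56]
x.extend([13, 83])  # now [-20, 41, 79, 56, 13, 83]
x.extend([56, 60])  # [-20, 41, 79, 56, 13, 83, 56, 60]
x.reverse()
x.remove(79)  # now [60, 56, 83, 13, 56, 41, -20]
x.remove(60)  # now [56, 83, 13, 56, 41, -20]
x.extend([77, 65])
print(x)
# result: [56, 83, 13, 56, 41, -20, 77, 65]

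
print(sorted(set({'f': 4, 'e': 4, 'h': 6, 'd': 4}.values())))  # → [4, 6]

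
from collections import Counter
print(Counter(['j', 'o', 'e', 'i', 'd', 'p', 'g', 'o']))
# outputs Counter({'o': 2, 'j': 1, 'e': 1, 'i': 1, 'd': 1, 'p': 1, 'g': 1})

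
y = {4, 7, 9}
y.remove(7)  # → {4, 9}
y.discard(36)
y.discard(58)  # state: {4, 9}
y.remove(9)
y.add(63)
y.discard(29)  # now {4, 63}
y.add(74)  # {4, 63, 74}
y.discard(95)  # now {4, 63, 74}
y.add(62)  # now {4, 62, 63, 74}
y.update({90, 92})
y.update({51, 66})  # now {4, 51, 62, 63, 66, 74, 90, 92}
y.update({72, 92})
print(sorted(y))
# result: [4, 51, 62, 63, 66, 72, 74, 90, 92]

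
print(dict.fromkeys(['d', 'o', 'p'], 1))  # {'d': 1, 'o': 1, 'p': 1}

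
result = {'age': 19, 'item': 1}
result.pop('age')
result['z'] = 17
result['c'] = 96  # {'item': 1, 'z': 17, 'c': 96}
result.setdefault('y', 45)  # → 45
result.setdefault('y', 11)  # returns 45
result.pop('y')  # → 45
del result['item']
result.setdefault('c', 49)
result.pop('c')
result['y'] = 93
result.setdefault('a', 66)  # 66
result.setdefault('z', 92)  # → 17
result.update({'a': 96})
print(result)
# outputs {'z': 17, 'y': 93, 'a': 96}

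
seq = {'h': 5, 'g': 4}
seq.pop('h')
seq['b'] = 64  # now {'g': 4, 'b': 64}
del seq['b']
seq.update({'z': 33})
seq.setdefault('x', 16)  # 16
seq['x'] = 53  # {'g': 4, 'z': 33, 'x': 53}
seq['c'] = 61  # {'g': 4, 'z': 33, 'x': 53, 'c': 61}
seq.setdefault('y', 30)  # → 30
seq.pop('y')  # 30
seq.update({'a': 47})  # {'g': 4, 'z': 33, 'x': 53, 'c': 61, 'a': 47}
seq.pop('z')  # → 33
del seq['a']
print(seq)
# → {'g': 4, 'x': 53, 'c': 61}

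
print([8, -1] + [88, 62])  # [8, -1, 88, 62]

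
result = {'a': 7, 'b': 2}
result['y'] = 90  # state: {'a': 7, 'b': 2, 'y': 90}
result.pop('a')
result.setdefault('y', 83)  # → 90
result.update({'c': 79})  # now {'b': 2, 'y': 90, 'c': 79}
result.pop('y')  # 90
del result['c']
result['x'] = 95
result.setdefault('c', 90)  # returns 90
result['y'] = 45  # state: {'b': 2, 'x': 95, 'c': 90, 'y': 45}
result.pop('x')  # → 95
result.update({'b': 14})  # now {'b': 14, 'c': 90, 'y': 45}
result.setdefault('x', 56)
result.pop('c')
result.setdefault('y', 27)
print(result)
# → {'b': 14, 'y': 45, 'x': 56}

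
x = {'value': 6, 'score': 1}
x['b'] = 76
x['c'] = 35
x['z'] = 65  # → {'value': 6, 'score': 1, 'b': 76, 'c': 35, 'z': 65}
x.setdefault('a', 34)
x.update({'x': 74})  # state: {'value': 6, 'score': 1, 'b': 76, 'c': 35, 'z': 65, 'a': 34, 'x': 74}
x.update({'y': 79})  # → {'value': 6, 'score': 1, 'b': 76, 'c': 35, 'z': 65, 'a': 34, 'x': 74, 'y': 79}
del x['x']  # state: {'value': 6, 'score': 1, 'b': 76, 'c': 35, 'z': 65, 'a': 34, 'y': 79}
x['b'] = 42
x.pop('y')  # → 79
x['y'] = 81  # {'value': 6, 'score': 1, 'b': 42, 'c': 35, 'z': 65, 'a': 34, 'y': 81}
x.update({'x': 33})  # {'value': 6, 'score': 1, 'b': 42, 'c': 35, 'z': 65, 'a': 34, 'y': 81, 'x': 33}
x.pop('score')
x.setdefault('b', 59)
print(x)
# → {'value': 6, 'b': 42, 'c': 35, 'z': 65, 'a': 34, 'y': 81, 'x': 33}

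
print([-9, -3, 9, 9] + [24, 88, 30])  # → [-9, -3, 9, 9, 24, 88, 30]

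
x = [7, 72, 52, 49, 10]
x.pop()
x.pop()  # 49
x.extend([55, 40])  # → [7, 72, 52, 55, 40]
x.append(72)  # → [7, 72, 52, 55, 40, 72]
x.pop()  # 72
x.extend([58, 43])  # [7, 72, 52, 55, 40, 58, 43]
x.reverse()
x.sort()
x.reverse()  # [72, 58, 55, 52, 43, 40, 7]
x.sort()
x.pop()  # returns 72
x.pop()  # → 58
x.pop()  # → 55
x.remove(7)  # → [40, 43, 52]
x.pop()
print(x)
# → [40, 43]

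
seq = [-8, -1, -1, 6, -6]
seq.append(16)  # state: [-8, -1, -1, 6, -6, 16]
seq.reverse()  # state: [16, -6, 6, -1, -1, -8]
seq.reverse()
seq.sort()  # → [-8, -6, -1, -1, 6, 16]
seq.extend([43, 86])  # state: [-8, -6, -1, -1, 6, 16, 43, 86]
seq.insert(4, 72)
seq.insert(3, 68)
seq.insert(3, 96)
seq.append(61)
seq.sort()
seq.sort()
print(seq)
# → [-8, -6, -1, -1, 6, 16, 43, 61, 68, 72, 86, 96]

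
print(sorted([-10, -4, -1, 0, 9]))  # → [-10, -4, -1, 0, 9]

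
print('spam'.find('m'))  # 3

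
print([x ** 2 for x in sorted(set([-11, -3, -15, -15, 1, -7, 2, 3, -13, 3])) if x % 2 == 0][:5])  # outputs [4]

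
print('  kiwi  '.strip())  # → kiwi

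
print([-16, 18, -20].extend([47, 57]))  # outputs None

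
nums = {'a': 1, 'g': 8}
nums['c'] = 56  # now {'a': 1, 'g': 8, 'c': 56}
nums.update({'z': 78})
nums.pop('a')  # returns 1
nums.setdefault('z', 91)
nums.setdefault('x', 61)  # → 61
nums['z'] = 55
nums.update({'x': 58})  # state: {'g': 8, 'c': 56, 'z': 55, 'x': 58}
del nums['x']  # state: {'g': 8, 'c': 56, 'z': 55}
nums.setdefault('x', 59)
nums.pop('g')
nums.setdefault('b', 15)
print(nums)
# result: {'c': 56, 'z': 55, 'x': 59, 'b': 15}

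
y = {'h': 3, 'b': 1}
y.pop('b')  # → 1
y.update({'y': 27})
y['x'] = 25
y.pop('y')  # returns 27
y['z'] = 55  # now {'h': 3, 'x': 25, 'z': 55}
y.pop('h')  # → 3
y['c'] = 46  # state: {'x': 25, 'z': 55, 'c': 46}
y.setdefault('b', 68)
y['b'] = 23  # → {'x': 25, 'z': 55, 'c': 46, 'b': 23}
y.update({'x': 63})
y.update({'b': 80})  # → {'x': 63, 'z': 55, 'c': 46, 'b': 80}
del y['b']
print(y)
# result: {'x': 63, 'z': 55, 'c': 46}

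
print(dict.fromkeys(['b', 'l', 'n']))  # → {'b': None, 'l': None, 'n': None}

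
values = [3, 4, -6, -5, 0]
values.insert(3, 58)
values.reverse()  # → [0, -5, 58, -6, 4, 3]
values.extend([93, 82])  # [0, -5, 58, -6, 4, 3, 93, 82]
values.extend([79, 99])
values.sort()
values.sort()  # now [-6, -5, 0, 3, 4, 58, 79, 82, 93, 99]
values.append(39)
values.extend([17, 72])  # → [-6, -5, 0, 3, 4, 58, 79, 82, 93, 99, 39, 17, 72]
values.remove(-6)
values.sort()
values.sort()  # [-5, 0, 3, 4, 17, 39, 58, 72, 79, 82, 93, 99]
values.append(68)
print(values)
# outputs [-5, 0, 3, 4, 17, 39, 58, 72, 79, 82, 93, 99, 68]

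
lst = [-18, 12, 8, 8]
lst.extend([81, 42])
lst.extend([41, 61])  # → [-18, 12, 8, 8, 81, 42, 41, 61]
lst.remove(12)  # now [-18, 8, 8, 81, 42, 41, 61]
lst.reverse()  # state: [61, 41, 42, 81, 8, 8, -18]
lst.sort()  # [-18, 8, 8, 41, 42, 61, 81]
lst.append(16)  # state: [-18, 8, 8, 41, 42, 61, 81, 16]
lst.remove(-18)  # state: [8, 8, 41, 42, 61, 81, 16]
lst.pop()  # 16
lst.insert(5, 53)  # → [8, 8, 41, 42, 61, 53, 81]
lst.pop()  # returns 81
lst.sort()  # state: [8, 8, 41, 42, 53, 61]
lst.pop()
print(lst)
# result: [8, 8, 41, 42, 53]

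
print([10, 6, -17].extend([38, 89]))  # None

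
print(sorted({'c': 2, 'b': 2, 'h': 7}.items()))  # [('b', 2), ('c', 2), ('h', 7)]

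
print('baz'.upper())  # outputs BAZ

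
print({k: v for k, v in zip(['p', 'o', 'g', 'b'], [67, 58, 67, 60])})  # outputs {'p': 67, 'o': 58, 'g': 67, 'b': 60}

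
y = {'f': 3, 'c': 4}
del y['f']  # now {'c': 4}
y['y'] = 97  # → {'c': 4, 'y': 97}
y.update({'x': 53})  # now {'c': 4, 'y': 97, 'x': 53}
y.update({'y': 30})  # {'c': 4, 'y': 30, 'x': 53}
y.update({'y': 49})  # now {'c': 4, 'y': 49, 'x': 53}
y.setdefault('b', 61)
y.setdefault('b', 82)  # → 61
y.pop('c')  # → 4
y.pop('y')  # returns 49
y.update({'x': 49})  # {'x': 49, 'b': 61}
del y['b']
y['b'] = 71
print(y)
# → {'x': 49, 'b': 71}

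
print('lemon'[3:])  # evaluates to on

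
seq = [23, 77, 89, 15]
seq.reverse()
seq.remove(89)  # [15, 77, 23]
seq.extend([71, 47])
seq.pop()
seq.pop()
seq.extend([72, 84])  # [15, 77, 23, 72, 84]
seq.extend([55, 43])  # [15, 77, 23, 72, 84, 55, 43]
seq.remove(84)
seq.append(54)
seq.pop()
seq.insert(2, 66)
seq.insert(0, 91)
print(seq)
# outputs [91, 15, 77, 66, 23, 72, 55, 43]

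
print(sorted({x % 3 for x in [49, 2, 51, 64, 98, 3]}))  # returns [0, 1, 2]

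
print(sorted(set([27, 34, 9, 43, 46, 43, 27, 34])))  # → [9, 27, 34, 43, 46]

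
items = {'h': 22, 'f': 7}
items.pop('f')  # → 7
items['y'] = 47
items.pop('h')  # 22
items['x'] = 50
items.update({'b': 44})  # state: {'y': 47, 'x': 50, 'b': 44}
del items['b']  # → {'y': 47, 'x': 50}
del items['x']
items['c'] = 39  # {'y': 47, 'c': 39}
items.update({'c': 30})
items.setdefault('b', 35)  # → 35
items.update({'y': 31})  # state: {'y': 31, 'c': 30, 'b': 35}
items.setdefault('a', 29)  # 29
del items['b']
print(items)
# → {'y': 31, 'c': 30, 'a': 29}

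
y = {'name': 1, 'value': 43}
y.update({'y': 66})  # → {'name': 1, 'value': 43, 'y': 66}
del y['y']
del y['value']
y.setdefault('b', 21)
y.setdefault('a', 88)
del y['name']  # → {'b': 21, 'a': 88}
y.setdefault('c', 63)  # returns 63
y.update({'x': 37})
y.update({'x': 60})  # {'b': 21, 'a': 88, 'c': 63, 'x': 60}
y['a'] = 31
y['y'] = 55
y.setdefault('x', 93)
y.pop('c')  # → 63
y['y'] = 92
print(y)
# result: {'b': 21, 'a': 31, 'x': 60, 'y': 92}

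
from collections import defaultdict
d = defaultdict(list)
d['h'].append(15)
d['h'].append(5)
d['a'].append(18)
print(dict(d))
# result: {'h': [15, 5], 'a': [18]}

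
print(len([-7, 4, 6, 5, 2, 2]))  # 6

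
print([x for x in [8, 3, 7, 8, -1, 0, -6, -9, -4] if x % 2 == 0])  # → [8, 8, 0, -6, -4]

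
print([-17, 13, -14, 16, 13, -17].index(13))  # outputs 1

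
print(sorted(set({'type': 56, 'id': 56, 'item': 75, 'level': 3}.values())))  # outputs [3, 56, 75]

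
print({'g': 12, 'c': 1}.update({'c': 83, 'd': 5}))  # None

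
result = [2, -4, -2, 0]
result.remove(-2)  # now [2, -4, 0]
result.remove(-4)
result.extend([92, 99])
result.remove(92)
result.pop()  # 99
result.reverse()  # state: [0, 2]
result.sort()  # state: [0, 2]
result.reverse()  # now [2, 0]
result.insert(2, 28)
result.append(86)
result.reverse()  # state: [86, 28, 0, 2]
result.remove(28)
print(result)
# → [86, 0, 2]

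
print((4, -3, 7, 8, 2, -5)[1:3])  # (-3, 7)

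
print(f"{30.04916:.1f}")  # 30.0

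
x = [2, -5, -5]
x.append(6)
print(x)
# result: [2, -5, -5, 6]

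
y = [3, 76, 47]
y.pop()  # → 47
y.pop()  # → 76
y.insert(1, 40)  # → [3, 40]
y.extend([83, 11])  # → [3, 40, 83, 11]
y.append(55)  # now [3, 40, 83, 11, 55]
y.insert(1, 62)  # [3, 62, 40, 83, 11, 55]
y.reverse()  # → [55, 11, 83, 40, 62, 3]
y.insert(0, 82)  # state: [82, 55, 11, 83, 40, 62, 3]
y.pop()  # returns 3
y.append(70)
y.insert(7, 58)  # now [82, 55, 11, 83, 40, 62, 70, 58]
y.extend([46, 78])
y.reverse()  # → [78, 46, 58, 70, 62, 40, 83, 11, 55, 82]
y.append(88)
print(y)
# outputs [78, 46, 58, 70, 62, 40, 83, 11, 55, 82, 88]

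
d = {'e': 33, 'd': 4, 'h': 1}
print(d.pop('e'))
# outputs 33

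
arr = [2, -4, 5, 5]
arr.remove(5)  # [2, -4, 5]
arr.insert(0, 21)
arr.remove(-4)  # [21, 2, 5]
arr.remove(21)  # [2, 5]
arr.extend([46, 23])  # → [2, 5, 46, 23]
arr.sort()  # [2, 5, 23, 46]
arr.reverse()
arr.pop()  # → 2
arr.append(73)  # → [46, 23, 5, 73]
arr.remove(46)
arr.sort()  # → [5, 23, 73]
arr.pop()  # 73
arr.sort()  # [5, 23]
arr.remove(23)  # [5]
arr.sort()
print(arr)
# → [5]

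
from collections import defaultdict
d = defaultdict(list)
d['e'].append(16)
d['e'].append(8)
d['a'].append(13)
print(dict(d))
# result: {'e': [16, 8], 'a': [13]}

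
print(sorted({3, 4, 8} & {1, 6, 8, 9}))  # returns [8]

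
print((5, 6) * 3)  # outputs (5, 6, 5, 6, 5, 6)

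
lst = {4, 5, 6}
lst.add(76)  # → {4, 5, 6, 76}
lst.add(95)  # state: {4, 5, 6, 76, 95}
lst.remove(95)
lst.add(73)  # {4, 5, 6, 73, 76}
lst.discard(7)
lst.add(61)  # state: {4, 5, 6, 61, 73, 76}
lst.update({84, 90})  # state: {4, 5, 6, 61, 73, 76, 84, 90}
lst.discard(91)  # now {4, 5, 6, 61, 73, 76, 84, 90}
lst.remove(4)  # {5, 6, 61, 73, 76, 84, 90}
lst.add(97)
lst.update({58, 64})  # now {5, 6, 58, 61, 64, 73, 76, 84, 90, 97}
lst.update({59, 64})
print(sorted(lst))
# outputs [5, 6, 58, 59, 61, 64, 73, 76, 84, 90, 97]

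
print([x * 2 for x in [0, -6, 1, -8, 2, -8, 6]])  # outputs [0, -12, 2, -16, 4, -16, 12]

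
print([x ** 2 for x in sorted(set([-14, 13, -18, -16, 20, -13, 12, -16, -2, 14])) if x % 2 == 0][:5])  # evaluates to [324, 256, 196, 4, 144]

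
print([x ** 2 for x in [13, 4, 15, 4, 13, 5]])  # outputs [169, 16, 225, 16, 169, 25]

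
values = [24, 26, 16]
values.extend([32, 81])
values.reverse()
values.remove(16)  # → [81, 32, 26, 24]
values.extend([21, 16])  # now [81, 32, 26, 24, 21, 16]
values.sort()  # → [16, 21, 24, 26, 32, 81]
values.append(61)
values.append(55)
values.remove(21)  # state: [16, 24, 26, 32, 81, 61, 55]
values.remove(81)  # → [16, 24, 26, 32, 61, 55]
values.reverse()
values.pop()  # 16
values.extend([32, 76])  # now [55, 61, 32, 26, 24, 32, 76]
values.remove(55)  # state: [61, 32, 26, 24, 32, 76]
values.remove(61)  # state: [32, 26, 24, 32, 76]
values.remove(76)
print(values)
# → [32, 26, 24, 32]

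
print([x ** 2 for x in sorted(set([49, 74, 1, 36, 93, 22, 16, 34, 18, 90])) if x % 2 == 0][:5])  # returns [256, 324, 484, 1156, 1296]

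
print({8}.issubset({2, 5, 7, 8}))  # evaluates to True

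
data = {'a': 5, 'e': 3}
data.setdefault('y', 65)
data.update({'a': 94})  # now {'a': 94, 'e': 3, 'y': 65}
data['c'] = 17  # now {'a': 94, 'e': 3, 'y': 65, 'c': 17}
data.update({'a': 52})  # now {'a': 52, 'e': 3, 'y': 65, 'c': 17}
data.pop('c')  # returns 17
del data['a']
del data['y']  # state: {'e': 3}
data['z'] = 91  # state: {'e': 3, 'z': 91}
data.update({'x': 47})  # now {'e': 3, 'z': 91, 'x': 47}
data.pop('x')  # 47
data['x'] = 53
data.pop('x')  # 53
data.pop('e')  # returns 3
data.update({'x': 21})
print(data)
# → {'z': 91, 'x': 21}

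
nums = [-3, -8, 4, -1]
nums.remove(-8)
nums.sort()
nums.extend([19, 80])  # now [-3, -1, 4, 19, 80]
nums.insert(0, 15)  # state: [15, -3, -1, 4, 19, 80]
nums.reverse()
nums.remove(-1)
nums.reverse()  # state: [15, -3, 4, 19, 80]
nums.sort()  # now [-3, 4, 15, 19, 80]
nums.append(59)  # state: [-3, 4, 15, 19, 80, 59]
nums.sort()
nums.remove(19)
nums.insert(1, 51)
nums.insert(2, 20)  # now [-3, 51, 20, 4, 15, 59, 80]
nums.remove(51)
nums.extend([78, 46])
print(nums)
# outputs [-3, 20, 4, 15, 59, 80, 78, 46]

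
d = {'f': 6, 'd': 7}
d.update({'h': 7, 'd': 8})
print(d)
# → {'f': 6, 'd': 8, 'h': 7}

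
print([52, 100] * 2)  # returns [52, 100, 52, 100]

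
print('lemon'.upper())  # LEMON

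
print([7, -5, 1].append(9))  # None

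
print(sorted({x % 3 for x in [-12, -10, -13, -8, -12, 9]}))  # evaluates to [0, 1, 2]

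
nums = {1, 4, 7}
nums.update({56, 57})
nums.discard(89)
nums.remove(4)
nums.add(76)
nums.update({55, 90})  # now {1, 7, 55, 56, 57, 76, 90}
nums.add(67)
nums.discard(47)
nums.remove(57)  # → {1, 7, 55, 56, 67, 76, 90}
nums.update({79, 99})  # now {1, 7, 55, 56, 67, 76, 79, 90, 99}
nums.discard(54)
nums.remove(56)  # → {1, 7, 55, 67, 76, 79, 90, 99}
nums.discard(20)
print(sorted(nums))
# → [1, 7, 55, 67, 76, 79, 90, 99]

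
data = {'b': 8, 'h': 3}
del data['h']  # {'b': 8}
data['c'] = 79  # {'b': 8, 'c': 79}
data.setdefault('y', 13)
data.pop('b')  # 8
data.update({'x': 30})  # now {'c': 79, 'y': 13, 'x': 30}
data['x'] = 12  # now {'c': 79, 'y': 13, 'x': 12}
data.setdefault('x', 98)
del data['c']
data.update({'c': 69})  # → {'y': 13, 'x': 12, 'c': 69}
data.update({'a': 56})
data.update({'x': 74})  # {'y': 13, 'x': 74, 'c': 69, 'a': 56}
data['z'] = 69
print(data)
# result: {'y': 13, 'x': 74, 'c': 69, 'a': 56, 'z': 69}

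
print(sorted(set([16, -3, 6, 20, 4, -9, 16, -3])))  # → [-9, -3, 4, 6, 16, 20]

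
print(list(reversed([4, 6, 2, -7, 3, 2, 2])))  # [2, 2, 3, -7, 2, 6, 4]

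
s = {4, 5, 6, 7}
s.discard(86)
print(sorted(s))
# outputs [4, 5, 6, 7]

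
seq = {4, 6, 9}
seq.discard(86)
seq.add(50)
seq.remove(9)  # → {4, 6, 50}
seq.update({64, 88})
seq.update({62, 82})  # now {4, 6, 50, 62, 64, 82, 88}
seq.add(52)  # {4, 6, 50, 52, 62, 64, 82, 88}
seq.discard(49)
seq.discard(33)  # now {4, 6, 50, 52, 62, 64, 82, 88}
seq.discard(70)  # {4, 6, 50, 52, 62, 64, 82, 88}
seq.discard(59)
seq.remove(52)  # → {4, 6, 50, 62, 64, 82, 88}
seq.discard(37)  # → {4, 6, 50, 62, 64, 82, 88}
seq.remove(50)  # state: {4, 6, 62, 64, 82, 88}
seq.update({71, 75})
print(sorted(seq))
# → [4, 6, 62, 64, 71, 75, 82, 88]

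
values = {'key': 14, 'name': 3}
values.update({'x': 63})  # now {'key': 14, 'name': 3, 'x': 63}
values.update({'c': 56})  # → {'key': 14, 'name': 3, 'x': 63, 'c': 56}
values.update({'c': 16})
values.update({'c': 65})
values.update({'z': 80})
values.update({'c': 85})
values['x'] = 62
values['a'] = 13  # {'key': 14, 'name': 3, 'x': 62, 'c': 85, 'z': 80, 'a': 13}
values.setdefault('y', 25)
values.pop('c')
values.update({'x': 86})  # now {'key': 14, 'name': 3, 'x': 86, 'z': 80, 'a': 13, 'y': 25}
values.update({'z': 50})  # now {'key': 14, 'name': 3, 'x': 86, 'z': 50, 'a': 13, 'y': 25}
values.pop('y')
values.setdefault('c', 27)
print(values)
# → {'key': 14, 'name': 3, 'x': 86, 'z': 50, 'a': 13, 'c': 27}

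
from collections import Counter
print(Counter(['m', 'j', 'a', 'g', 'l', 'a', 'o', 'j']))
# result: Counter({'j': 2, 'a': 2, 'm': 1, 'g': 1, 'l': 1, 'o': 1})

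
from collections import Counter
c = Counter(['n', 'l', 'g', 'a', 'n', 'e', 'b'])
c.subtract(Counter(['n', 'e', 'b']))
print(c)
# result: Counter({'n': 1, 'l': 1, 'g': 1, 'a': 1, 'e': 0, 'b': 0})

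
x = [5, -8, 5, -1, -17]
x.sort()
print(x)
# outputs [-17, -8, -1, 5, 5]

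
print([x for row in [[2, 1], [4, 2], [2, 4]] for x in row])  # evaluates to [2, 1, 4, 2, 2, 4]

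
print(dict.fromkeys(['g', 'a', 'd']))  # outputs {'g': None, 'a': None, 'd': None}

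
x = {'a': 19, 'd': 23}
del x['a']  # {'d': 23}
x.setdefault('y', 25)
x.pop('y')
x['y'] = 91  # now {'d': 23, 'y': 91}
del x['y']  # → {'d': 23}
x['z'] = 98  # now {'d': 23, 'z': 98}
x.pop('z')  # 98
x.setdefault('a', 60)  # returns 60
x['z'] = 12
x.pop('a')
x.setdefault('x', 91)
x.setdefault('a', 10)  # 10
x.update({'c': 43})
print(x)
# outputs {'d': 23, 'z': 12, 'x': 91, 'a': 10, 'c': 43}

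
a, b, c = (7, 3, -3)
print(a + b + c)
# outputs 7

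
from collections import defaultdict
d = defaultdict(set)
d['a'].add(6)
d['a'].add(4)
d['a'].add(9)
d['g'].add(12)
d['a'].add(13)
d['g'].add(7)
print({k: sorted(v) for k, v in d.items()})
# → {'a': [4, 6, 9, 13], 'g': [7, 12]}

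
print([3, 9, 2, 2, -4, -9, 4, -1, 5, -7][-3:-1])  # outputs [-1, 5]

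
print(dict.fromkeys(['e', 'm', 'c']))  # {'e': None, 'm': None, 'c': None}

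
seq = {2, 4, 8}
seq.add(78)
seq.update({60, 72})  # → {2, 4, 8, 60, 72, 78}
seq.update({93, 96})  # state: {2, 4, 8, 60, 72, 78, 93, 96}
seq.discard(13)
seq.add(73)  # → {2, 4, 8, 60, 72, 73, 78, 93, 96}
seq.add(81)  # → {2, 4, 8, 60, 72, 73, 78, 81, 93, 96}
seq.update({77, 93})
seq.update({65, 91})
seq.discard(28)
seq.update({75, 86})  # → {2, 4, 8, 60, 65, 72, 73, 75, 77, 78, 81, 86, 91, 93, 96}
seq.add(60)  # {2, 4, 8, 60, 65, 72, 73, 75, 77, 78, 81, 86, 91, 93, 96}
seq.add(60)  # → {2, 4, 8, 60, 65, 72, 73, 75, 77, 78, 81, 86, 91, 93, 96}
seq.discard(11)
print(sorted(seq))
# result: [2, 4, 8, 60, 65, 72, 73, 75, 77, 78, 81, 86, 91, 93, 96]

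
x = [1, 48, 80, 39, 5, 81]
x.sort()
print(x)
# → [1, 5, 39, 48, 80, 81]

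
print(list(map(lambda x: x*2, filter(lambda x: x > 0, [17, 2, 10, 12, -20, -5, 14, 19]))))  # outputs [34, 4, 20, 24, 28, 38]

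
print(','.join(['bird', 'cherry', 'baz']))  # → bird,cherry,baz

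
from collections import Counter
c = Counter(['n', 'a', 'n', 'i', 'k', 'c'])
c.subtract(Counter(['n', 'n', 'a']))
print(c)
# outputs Counter({'i': 1, 'k': 1, 'c': 1, 'n': 0, 'a': 0})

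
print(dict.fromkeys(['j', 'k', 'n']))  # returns {'j': None, 'k': None, 'n': None}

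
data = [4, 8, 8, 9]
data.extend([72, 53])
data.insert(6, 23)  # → [4, 8, 8, 9, 72, 53, 23]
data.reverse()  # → [23, 53, 72, 9, 8, 8, 4]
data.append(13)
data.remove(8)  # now [23, 53, 72, 9, 8, 4, 13]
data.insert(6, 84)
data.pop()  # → 13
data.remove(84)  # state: [23, 53, 72, 9, 8, 4]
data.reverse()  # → [4, 8, 9, 72, 53, 23]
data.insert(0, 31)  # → [31, 4, 8, 9, 72, 53, 23]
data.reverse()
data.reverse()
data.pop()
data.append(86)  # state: [31, 4, 8, 9, 72, 53, 86]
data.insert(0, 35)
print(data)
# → [35, 31, 4, 8, 9, 72, 53, 86]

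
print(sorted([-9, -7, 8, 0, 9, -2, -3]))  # [-9, -7, -3, -2, 0, 8, 9]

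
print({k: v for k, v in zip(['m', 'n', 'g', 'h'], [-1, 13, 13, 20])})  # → {'m': -1, 'n': 13, 'g': 13, 'h': 20}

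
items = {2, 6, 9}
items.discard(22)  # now {2, 6, 9}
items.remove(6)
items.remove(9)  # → {2}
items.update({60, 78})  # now {2, 60, 78}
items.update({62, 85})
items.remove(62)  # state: {2, 60, 78, 85}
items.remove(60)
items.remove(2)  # {78, 85}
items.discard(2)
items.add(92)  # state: {78, 85, 92}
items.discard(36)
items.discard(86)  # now {78, 85, 92}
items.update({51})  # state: {51, 78, 85, 92}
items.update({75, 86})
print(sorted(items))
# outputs [51, 75, 78, 85, 86, 92]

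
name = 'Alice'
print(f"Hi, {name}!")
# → Hi, Alice!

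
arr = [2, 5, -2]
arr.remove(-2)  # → [2, 5]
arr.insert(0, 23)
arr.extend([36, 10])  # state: [23, 2, 5, 36, 10]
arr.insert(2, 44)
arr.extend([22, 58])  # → [23, 2, 44, 5, 36, 10, 22, 58]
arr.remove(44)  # [23, 2, 5, 36, 10, 22, 58]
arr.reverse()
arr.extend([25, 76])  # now [58, 22, 10, 36, 5, 2, 23, 25, 76]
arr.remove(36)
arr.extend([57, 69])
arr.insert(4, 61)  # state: [58, 22, 10, 5, 61, 2, 23, 25, 76, 57, 69]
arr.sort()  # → [2, 5, 10, 22, 23, 25, 57, 58, 61, 69, 76]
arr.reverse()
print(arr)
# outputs [76, 69, 61, 58, 57, 25, 23, 22, 10, 5, 2]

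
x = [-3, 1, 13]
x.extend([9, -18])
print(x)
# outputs [-3, 1, 13, 9, -18]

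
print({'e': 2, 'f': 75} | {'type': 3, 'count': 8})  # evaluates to {'e': 2, 'f': 75, 'type': 3, 'count': 8}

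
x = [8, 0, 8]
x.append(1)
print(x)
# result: [8, 0, 8, 1]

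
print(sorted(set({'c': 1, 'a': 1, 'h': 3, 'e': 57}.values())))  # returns [1, 3, 57]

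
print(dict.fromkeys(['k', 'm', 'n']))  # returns {'k': None, 'm': None, 'n': None}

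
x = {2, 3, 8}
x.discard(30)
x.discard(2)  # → {3, 8}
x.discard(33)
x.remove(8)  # {3}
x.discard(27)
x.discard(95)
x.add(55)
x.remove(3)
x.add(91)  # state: {55, 91}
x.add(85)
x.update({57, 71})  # {55, 57, 71, 85, 91}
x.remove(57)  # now {55, 71, 85, 91}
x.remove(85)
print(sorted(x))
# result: [55, 71, 91]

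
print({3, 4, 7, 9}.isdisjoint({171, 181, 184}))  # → True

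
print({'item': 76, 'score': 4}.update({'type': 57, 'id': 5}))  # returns None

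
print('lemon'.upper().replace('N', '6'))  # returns LEMO6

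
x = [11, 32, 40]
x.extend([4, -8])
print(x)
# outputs [11, 32, 40, 4, -8]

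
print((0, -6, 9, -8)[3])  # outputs -8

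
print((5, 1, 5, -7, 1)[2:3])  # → (5,)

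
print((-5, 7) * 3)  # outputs (-5, 7, -5, 7, -5, 7)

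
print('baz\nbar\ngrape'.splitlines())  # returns ['baz', 'bar', 'grape']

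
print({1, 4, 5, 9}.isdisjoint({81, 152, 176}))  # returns True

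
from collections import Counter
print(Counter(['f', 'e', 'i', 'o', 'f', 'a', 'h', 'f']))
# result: Counter({'f': 3, 'e': 1, 'i': 1, 'o': 1, 'a': 1, 'h': 1})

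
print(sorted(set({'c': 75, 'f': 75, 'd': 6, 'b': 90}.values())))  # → [6, 75, 90]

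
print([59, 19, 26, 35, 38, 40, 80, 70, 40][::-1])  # [40, 70, 80, 40, 38, 35, 26, 19, 59]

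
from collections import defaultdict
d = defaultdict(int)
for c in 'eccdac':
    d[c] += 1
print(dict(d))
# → {'e': 1, 'c': 3, 'd': 1, 'a': 1}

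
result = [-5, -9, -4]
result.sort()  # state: [-9, -5, -4]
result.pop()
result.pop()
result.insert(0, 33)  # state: [33, -9]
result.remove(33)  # [-9]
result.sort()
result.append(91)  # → [-9, 91]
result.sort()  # [-9, 91]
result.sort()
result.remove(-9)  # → [91]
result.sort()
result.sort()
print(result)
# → [91]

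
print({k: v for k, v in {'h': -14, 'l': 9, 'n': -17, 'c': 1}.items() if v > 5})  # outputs {'l': 9}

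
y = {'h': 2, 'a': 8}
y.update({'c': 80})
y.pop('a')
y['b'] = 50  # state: {'h': 2, 'c': 80, 'b': 50}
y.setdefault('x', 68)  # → 68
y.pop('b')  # 50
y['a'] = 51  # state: {'h': 2, 'c': 80, 'x': 68, 'a': 51}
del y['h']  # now {'c': 80, 'x': 68, 'a': 51}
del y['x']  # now {'c': 80, 'a': 51}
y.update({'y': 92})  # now {'c': 80, 'a': 51, 'y': 92}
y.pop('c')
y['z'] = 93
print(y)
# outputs {'a': 51, 'y': 92, 'z': 93}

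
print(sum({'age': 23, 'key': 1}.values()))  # 24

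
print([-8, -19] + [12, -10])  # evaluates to [-8, -19, 12, -10]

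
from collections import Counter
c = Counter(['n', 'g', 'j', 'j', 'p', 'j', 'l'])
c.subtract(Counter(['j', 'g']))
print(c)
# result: Counter({'j': 2, 'n': 1, 'p': 1, 'l': 1, 'g': 0})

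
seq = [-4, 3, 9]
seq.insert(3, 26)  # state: [-4, 3, 9, 26]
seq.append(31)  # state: [-4, 3, 9, 26, 31]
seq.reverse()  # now [31, 26, 9, 3, -4]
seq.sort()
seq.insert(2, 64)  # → [-4, 3, 64, 9, 26, 31]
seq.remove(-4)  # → [3, 64, 9, 26, 31]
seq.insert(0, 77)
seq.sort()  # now [3, 9, 26, 31, 64, 77]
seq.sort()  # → [3, 9, 26, 31, 64, 77]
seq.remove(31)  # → [3, 9, 26, 64, 77]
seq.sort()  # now [3, 9, 26, 64, 77]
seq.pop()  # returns 77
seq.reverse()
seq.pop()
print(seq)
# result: [64, 26, 9]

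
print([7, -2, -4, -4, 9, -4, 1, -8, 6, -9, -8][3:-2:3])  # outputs [-4, 1]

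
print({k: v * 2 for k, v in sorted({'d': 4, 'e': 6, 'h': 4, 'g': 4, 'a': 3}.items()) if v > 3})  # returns {'d': 8, 'e': 12, 'g': 8, 'h': 8}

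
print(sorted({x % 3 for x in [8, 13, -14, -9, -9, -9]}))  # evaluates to [0, 1, 2]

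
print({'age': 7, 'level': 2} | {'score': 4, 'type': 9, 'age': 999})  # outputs {'age': 999, 'level': 2, 'score': 4, 'type': 9}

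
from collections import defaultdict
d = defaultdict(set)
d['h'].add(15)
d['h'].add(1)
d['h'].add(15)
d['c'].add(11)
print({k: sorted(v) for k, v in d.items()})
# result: {'h': [1, 15], 'c': [11]}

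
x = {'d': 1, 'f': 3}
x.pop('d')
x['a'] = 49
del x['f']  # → {'a': 49}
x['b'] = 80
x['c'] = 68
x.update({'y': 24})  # {'a': 49, 'b': 80, 'c': 68, 'y': 24}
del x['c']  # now {'a': 49, 'b': 80, 'y': 24}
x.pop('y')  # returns 24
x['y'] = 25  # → {'a': 49, 'b': 80, 'y': 25}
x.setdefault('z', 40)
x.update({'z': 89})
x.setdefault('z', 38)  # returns 89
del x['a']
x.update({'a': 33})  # {'b': 80, 'y': 25, 'z': 89, 'a': 33}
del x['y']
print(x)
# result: {'b': 80, 'z': 89, 'a': 33}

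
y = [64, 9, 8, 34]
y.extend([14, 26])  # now [64, 9, 8, 34, 14, 26]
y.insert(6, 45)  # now [64, 9, 8, 34, 14, 26, 45]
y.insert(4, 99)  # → [64, 9, 8, 34, 99, 14, 26, 45]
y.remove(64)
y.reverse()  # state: [45, 26, 14, 99, 34, 8, 9]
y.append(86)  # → [45, 26, 14, 99, 34, 8, 9, 86]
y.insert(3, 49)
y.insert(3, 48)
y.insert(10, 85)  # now [45, 26, 14, 48, 49, 99, 34, 8, 9, 86, 85]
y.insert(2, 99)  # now [45, 26, 99, 14, 48, 49, 99, 34, 8, 9, 86, 85]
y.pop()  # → 85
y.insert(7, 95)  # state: [45, 26, 99, 14, 48, 49, 99, 95, 34, 8, 9, 86]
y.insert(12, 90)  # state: [45, 26, 99, 14, 48, 49, 99, 95, 34, 8, 9, 86, 90]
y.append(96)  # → [45, 26, 99, 14, 48, 49, 99, 95, 34, 8, 9, 86, 90, 96]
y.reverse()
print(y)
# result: [96, 90, 86, 9, 8, 34, 95, 99, 49, 48, 14, 99, 26, 45]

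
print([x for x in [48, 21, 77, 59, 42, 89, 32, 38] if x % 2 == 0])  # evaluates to [48, 42, 32, 38]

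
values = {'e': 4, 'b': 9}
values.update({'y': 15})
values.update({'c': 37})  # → {'e': 4, 'b': 9, 'y': 15, 'c': 37}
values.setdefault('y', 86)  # 15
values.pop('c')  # 37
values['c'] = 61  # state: {'e': 4, 'b': 9, 'y': 15, 'c': 61}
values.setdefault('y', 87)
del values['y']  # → {'e': 4, 'b': 9, 'c': 61}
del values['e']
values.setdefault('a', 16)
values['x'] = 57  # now {'b': 9, 'c': 61, 'a': 16, 'x': 57}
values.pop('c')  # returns 61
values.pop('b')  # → 9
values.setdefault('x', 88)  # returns 57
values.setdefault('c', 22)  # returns 22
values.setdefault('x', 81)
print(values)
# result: {'a': 16, 'x': 57, 'c': 22}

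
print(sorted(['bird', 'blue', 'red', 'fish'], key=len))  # ['red', 'bird', 'blue', 'fish']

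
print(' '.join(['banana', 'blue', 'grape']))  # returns banana blue grape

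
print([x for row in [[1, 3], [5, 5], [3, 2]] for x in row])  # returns [1, 3, 5, 5, 3, 2]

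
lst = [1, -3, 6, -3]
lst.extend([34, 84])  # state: [1, -3, 6, -3, 34, 84]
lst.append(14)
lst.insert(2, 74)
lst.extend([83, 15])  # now [1, -3, 74, 6, -3, 34, 84, 14, 83, 15]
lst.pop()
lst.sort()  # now [-3, -3, 1, 6, 14, 34, 74, 83, 84]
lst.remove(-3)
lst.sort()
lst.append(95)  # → [-3, 1, 6, 14, 34, 74, 83, 84, 95]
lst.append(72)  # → [-3, 1, 6, 14, 34, 74, 83, 84, 95, 72]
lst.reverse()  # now [72, 95, 84, 83, 74, 34, 14, 6, 1, -3]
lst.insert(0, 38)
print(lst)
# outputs [38, 72, 95, 84, 83, 74, 34, 14, 6, 1, -3]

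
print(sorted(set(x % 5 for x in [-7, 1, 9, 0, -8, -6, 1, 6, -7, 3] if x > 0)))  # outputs [1, 3, 4]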